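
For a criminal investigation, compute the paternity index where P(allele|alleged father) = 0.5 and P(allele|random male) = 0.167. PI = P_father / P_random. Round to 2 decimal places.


Paternity Index calculation:
PI = P(allele|father) / P(allele|random)
PI = 0.5 / 0.167
PI = 2.99

2.99


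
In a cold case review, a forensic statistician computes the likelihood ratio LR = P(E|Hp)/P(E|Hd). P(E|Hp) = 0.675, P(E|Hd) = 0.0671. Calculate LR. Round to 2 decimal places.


Likelihood ratio calculation:
LR = P(E|Hp) / P(E|Hd)
LR = 0.675 / 0.0671
LR = 10.06

10.06


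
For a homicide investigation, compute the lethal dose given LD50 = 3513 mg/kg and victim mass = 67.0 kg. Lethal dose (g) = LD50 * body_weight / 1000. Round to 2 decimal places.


Lethal dose calculation:
Lethal dose = LD50 * body_weight / 1000
= 3513 * 67.0 / 1000
= 235371 / 1000
= 235.37 g

235.37


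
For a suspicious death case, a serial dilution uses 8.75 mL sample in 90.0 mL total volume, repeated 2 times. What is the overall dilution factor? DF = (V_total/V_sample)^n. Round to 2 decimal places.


Dilution factor calculation:
Single dilution = V_total / V_sample = 90.0 / 8.75 ≈ 10.285714
Number of dilutions = 2
Total DF = (90.0 / 8.75)^2 (full precision, rounded at the end) = 105.80

105.80


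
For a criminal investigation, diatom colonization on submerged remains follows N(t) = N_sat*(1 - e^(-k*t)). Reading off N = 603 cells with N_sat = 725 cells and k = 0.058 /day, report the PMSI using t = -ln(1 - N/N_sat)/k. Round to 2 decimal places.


PMSI from diatom colonization curve:
N / N_sat = 603 / 725 = 0.831724
1 - N/N_sat = 0.168276
ln(1 - N/N_sat) = -1.78215
t = -ln(1 - N/N_sat) / k = -(-1.78215) / 0.058 = 30.73 days

30.73


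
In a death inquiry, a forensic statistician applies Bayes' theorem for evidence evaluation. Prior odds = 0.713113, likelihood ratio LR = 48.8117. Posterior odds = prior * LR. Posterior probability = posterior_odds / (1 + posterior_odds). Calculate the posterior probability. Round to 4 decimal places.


Bayesian evidence evaluation:
Posterior odds = prior_odds * LR = 0.713113 * 48.8117 = 34.80826
Posterior probability = posterior_odds / (1 + posterior_odds)
= 34.80826 / (1 + 34.80826)
= 34.80826 / 35.80826
= 0.9721

0.9721


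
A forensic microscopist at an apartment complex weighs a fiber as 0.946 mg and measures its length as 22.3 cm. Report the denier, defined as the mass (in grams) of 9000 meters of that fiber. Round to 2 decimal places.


Denier calculation:
Mass in grams = 0.946 mg / 1000 = 0.000946 g
Length in meters = 22.3 cm / 100 = 0.223 m
Linear density = mass / length = 0.000946 / 0.223 = 0.00424215 g/m
Denier = (g/m) * 9000 = 0.00424215 * 9000 = 38.18

38.18


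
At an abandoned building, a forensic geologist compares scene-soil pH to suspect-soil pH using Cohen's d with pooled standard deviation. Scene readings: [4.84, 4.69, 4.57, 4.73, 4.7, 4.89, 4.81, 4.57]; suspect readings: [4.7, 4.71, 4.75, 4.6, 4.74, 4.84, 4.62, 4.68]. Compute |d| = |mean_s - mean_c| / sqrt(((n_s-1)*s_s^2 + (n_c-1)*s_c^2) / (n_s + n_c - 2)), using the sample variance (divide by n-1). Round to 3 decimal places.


Pooled-variance Cohen's d for soil pH comparison:
Scene mean = 37.8 / 8 = 4.725
Suspect mean = 37.64 / 8 = 4.705
Scene sample variance s_s^2 = 0.013943
Suspect sample variance s_c^2 = 0.005771
Pooled variance = ((n_s-1)*s_s^2 + (n_c-1)*s_c^2) / (n_s + n_c - 2) = 0.009857
Pooled SD = sqrt(0.009857) = 0.099282
Mean difference = 0.02
|d| = |0.02| / 0.099282 = 0.201

0.201


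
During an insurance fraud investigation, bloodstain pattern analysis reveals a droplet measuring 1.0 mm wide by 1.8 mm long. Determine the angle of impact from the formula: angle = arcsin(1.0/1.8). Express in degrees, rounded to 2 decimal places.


Blood spatter impact angle calculation:
width / length = 1.0 / 1.8 = 0.555556
angle = arcsin(0.555556)
angle = 33.75 degrees

33.75


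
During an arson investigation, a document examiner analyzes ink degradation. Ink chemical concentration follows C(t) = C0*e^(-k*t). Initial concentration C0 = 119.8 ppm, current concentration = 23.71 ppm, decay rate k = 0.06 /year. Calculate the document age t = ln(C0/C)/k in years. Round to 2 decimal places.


Document age estimation:
C0/C = 119.8 / 23.71 = 5.05272
ln(C0/C) = 1.619927
t = 1.619927 / 0.06 = 27.00 years

27.00


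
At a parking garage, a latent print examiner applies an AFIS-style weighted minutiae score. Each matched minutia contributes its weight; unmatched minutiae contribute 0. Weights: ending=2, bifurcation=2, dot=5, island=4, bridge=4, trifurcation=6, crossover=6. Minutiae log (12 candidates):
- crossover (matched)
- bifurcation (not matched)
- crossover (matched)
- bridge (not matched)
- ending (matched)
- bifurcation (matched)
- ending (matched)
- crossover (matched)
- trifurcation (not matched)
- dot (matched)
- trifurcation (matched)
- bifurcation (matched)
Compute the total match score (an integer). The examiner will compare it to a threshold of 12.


Weighted minutiae match score:
  crossover: matched, +6 (running total 6)
  bifurcation: not matched, +0
  crossover: matched, +6 (running total 12)
  bridge: not matched, +0
  ending: matched, +2 (running total 14)
  bifurcation: matched, +2 (running total 16)
  ending: matched, +2 (running total 18)
  crossover: matched, +6 (running total 24)
  trifurcation: not matched, +0
  dot: matched, +5 (running total 29)
  trifurcation: matched, +6 (running total 35)
  bifurcation: matched, +2 (running total 37)
Total score = 37
Threshold = 12; verdict = identification

37


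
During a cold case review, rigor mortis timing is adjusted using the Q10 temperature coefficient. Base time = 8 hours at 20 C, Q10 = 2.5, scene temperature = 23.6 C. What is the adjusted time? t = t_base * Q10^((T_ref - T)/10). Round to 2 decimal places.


Rigor mortis time adjustment:
Exponent = (T_ref - T_actual) / 10 = (20 - 23.6) / 10 = -0.36
Q10 factor = 2.5^-0.36 = 0.71902
t_adjusted = 8 * 0.71902 = 5.75 hours

5.75


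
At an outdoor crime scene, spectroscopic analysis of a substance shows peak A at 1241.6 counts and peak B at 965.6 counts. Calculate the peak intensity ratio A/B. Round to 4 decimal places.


Spectral peak ratio:
Peak A = 1241.6 counts
Peak B = 965.6 counts
Ratio = 1241.6 / 965.6 = 1.2858

1.2858


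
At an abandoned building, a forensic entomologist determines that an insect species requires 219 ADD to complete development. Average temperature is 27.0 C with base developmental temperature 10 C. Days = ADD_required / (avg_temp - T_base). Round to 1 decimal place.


Insect development time:
Effective temperature = avg_temp - T_base = 27.0 - 10 = 17.0 C
Days = ADD / effective_temp = 219 / 17.0 = 12.9 days

12.9


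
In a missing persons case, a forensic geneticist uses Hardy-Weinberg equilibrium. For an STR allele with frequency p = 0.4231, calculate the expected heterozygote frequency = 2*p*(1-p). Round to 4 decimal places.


Hardy-Weinberg heterozygote frequency:
q = 1 - p = 1 - 0.4231 = 0.5769
2pq = 2 * 0.4231 * 0.5769 = 0.4882

0.4882


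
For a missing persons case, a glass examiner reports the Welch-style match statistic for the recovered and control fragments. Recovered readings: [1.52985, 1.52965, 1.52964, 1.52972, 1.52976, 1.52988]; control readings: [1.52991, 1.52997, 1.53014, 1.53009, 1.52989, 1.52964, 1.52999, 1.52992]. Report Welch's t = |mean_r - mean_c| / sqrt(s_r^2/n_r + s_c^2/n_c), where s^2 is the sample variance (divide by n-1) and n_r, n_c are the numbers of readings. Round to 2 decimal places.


Welch's t-criterion for glass RI comparison:
Recovered mean = sum / n_r = 9.1785 / 6 = 1.52975
Control mean = sum / n_c = 12.23955 / 8 = 1.5299437
Recovered sample variance s_r^2 = 1e-08
Control sample variance s_c^2 = 2.27982e-08
Welch SE (unpooled) = sqrt(s_r^2/n_r + s_c^2/n_c) = sqrt(1.66667e-09 + 2.84978e-09) = sqrt(4.51645e-09) = 6.72045e-05
|mean_r - mean_c| = 0.00019375
t = 0.00019375 / 6.72045e-05 = 2.88

2.88


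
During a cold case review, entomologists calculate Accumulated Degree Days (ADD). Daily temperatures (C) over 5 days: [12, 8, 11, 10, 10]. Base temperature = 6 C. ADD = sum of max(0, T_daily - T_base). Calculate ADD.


Computing ADD day by day:
Day 1: max(0, 12 - 6) = 6
Day 2: max(0, 8 - 6) = 2
Day 3: max(0, 11 - 6) = 5
Day 4: max(0, 10 - 6) = 4
Day 5: max(0, 10 - 6) = 4
Total ADD = 21

21


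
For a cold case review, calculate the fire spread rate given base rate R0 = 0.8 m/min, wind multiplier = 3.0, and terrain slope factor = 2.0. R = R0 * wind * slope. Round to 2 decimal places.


Fire spread rate calculation:
R = R0 * wind_factor * slope_factor
= 0.8 * 3.0 * 2.0
= 2.4 * 2.0
= 4.80 m/min

4.80


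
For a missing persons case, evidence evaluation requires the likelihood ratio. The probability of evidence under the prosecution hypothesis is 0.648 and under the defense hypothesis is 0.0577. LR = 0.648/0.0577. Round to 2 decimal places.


Likelihood ratio calculation:
LR = P(E|Hp) / P(E|Hd)
LR = 0.648 / 0.0577
LR = 11.23

11.23


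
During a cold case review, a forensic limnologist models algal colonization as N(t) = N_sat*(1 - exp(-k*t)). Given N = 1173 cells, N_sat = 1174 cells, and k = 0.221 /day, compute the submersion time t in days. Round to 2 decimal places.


PMSI from diatom colonization curve:
N / N_sat = 1173 / 1174 = 0.999148
1 - N/N_sat = 0.000852
ln(1 - N/N_sat) = -7.067924
t = -ln(1 - N/N_sat) / k = -(-7.067924) / 0.221 = 31.98 days

31.98


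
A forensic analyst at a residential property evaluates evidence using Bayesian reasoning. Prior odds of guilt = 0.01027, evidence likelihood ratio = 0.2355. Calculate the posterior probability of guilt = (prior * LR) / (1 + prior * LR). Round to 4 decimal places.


Bayesian evidence evaluation:
Posterior odds = prior_odds * LR = 0.01027 * 0.2355 = 0.002418585
Posterior probability = posterior_odds / (1 + posterior_odds)
= 0.002418585 / (1 + 0.002418585)
= 0.002418585 / 1.002418585
= 0.0024

0.0024


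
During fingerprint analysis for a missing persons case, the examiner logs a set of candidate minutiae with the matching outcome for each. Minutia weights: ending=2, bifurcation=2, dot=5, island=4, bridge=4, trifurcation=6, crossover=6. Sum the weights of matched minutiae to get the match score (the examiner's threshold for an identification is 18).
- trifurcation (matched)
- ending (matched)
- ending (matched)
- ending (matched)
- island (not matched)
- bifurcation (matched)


Weighted minutiae match score:
  trifurcation: matched, +6 (running total 6)
  ending: matched, +2 (running total 8)
  ending: matched, +2 (running total 10)
  ending: matched, +2 (running total 12)
  island: not matched, +0
  bifurcation: matched, +2 (running total 14)
Total score = 14
Threshold = 18; verdict = inconclusive

14


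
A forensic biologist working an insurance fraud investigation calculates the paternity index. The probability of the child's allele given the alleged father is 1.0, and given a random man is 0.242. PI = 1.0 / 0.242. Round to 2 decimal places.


Paternity Index calculation:
PI = P(allele|father) / P(allele|random)
PI = 1.0 / 0.242
PI = 4.13

4.13


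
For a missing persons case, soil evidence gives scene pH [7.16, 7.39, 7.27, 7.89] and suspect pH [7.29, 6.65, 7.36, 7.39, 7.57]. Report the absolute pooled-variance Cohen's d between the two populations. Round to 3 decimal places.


Pooled-variance Cohen's d for soil pH comparison:
Scene mean = 29.71 / 4 = 7.4275
Suspect mean = 36.26 / 5 = 7.252
Scene sample variance s_s^2 = 0.103892
Suspect sample variance s_c^2 = 0.12392
Pooled variance = ((n_s-1)*s_s^2 + (n_c-1)*s_c^2) / (n_s + n_c - 2) = 0.115336
Pooled SD = sqrt(0.115336) = 0.339612
Mean difference = 0.1755
|d| = |0.1755| / 0.339612 = 0.517

0.517


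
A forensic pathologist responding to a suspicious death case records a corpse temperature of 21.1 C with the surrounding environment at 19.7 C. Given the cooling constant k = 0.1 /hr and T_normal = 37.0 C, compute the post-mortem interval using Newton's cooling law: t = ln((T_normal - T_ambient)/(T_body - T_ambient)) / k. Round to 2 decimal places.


Using Newton's law of cooling:
t = ln((T_normal - T_ambient) / (T_body - T_ambient)) / k
T_normal - T_ambient = 17.3
T_body - T_ambient = 1.4
Ratio = 12.357143
ln(ratio) = 2.514234
t = 2.514234 / 0.1 = 25.14 hours

25.14


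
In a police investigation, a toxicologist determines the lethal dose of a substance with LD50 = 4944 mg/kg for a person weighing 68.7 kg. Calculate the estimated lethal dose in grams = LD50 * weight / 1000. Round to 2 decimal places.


Lethal dose calculation:
Lethal dose = LD50 * body_weight / 1000
= 4944 * 68.7 / 1000
= 339652.8 / 1000
= 339.65 g

339.65


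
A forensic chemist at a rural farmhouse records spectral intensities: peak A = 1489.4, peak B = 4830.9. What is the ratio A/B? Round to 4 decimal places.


Spectral peak ratio:
Peak A = 1489.4 counts
Peak B = 4830.9 counts
Ratio = 1489.4 / 4830.9 = 0.3083

0.3083


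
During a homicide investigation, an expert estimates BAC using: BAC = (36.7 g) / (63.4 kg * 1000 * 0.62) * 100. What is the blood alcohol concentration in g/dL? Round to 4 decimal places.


Applying the Widmark formula:
BAC = (dose_g / (body_wt * 1000 * r)) * 100
Denominator = 63.4 * 1000 * 0.62 = 39308
BAC = (36.7 / 39308) * 100
BAC = 0.0934 g/dL

0.0934


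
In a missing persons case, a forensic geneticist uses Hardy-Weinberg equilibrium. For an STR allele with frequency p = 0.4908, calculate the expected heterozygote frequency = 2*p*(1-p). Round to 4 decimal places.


Hardy-Weinberg heterozygote frequency:
q = 1 - p = 1 - 0.4908 = 0.5092
2pq = 2 * 0.4908 * 0.5092 = 0.4998

0.4998


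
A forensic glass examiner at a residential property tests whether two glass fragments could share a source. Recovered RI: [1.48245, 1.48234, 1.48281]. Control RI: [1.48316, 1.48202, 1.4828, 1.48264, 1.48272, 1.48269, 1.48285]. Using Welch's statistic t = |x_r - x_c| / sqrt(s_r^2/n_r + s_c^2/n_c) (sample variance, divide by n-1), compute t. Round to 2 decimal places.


Welch's t-criterion for glass RI comparison:
Recovered mean = sum / n_r = 4.4476 / 3 = 1.4825333
Control mean = sum / n_c = 10.37888 / 7 = 1.4826971
Recovered sample variance s_r^2 = 6.04333e-08
Control sample variance s_c^2 = 1.18424e-07
Welch SE (unpooled) = sqrt(s_r^2/n_r + s_c^2/n_c) = sqrt(2.01444e-08 + 1.69177e-08) = sqrt(3.70621e-08) = 0.000192515
|mean_r - mean_c| = 0.00016381
t = 0.00016381 / 0.000192515 = 0.85

0.85


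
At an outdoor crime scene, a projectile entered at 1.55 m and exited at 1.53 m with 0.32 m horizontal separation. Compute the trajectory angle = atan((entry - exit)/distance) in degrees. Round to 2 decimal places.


Bullet trajectory angle:
Height difference = 1.55 - 1.53 = 0.02 m
angle = atan(0.02 / 0.32)
angle = atan(0.0625)
angle = 3.58 degrees

3.58


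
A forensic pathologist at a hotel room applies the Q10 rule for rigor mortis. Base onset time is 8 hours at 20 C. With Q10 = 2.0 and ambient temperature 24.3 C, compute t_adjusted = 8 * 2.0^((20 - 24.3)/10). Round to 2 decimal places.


Rigor mortis time adjustment:
Exponent = (T_ref - T_actual) / 10 = (20 - 24.3) / 10 = -0.43
Q10 factor = 2.0^-0.43 = 0.74226
t_adjusted = 8 * 0.74226 = 5.94 hours

5.94


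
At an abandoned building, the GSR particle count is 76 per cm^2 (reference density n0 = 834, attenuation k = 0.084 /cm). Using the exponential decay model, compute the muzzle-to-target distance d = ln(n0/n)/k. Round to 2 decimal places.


GSR distance calculation:
n0/n = 834 / 76 = 10.973684
ln(n0/n) = 2.3955
d = 2.3955 / 0.084 = 28.52 cm

28.52


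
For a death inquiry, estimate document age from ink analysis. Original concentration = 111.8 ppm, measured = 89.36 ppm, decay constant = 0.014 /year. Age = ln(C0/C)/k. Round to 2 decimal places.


Document age estimation:
C0/C = 111.8 / 89.36 = 1.251119
ln(C0/C) = 0.224038
t = 0.224038 / 0.014 = 16.00 years

16.00


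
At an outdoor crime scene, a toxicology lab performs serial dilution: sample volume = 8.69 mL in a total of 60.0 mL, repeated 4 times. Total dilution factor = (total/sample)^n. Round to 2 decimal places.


Dilution factor calculation:
Single dilution = V_total / V_sample = 60.0 / 8.69 ≈ 6.904488
Number of dilutions = 4
Total DF = (60.0 / 8.69)^4 (full precision, rounded at the end) = 2272.62

2272.62


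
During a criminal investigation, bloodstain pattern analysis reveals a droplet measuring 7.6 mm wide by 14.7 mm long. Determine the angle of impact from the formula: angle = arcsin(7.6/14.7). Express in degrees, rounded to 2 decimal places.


Blood spatter impact angle calculation:
width / length = 7.6 / 14.7 = 0.517007
angle = arcsin(0.517007)
angle = 31.13 degrees

31.13


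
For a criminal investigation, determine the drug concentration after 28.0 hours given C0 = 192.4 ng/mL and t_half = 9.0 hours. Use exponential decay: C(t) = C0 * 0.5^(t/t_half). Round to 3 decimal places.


Drug concentration decay:
Number of half-lives = t / t_half = 28.0 / 9.0 = 3.111111
Decay factor = 0.5^3.111111 = 0.11573435
C(t) = 192.4 * 0.11573435 = 22.267 ng/mL

22.267


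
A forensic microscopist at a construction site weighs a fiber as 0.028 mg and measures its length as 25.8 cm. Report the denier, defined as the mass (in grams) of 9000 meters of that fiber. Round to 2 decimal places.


Denier calculation:
Mass in grams = 0.028 mg / 1000 = 0.000028 g
Length in meters = 25.8 cm / 100 = 0.258 m
Linear density = mass / length = 0.000028 / 0.258 = 0.00010853 g/m
Denier = (g/m) * 9000 = 0.00010853 * 9000 = 0.98

0.98


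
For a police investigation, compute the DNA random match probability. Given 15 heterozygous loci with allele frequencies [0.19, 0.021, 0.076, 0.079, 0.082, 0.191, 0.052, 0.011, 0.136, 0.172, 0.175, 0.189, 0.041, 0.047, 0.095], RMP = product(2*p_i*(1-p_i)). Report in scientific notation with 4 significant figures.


Computing RMP for 15 loci:
Locus 1: 2 * 0.19 * 0.81 = 0.3078
Locus 2: 2 * 0.021 * 0.979 = 0.041118
Locus 3: 2 * 0.076 * 0.924 = 0.140448
Locus 4: 2 * 0.079 * 0.921 = 0.145518
Locus 5: 2 * 0.082 * 0.918 = 0.150552
Locus 6: 2 * 0.191 * 0.809 = 0.309038
Locus 7: 2 * 0.052 * 0.948 = 0.098592
Locus 8: 2 * 0.011 * 0.989 = 0.021758
Locus 9: 2 * 0.136 * 0.864 = 0.235008
Locus 10: 2 * 0.172 * 0.828 = 0.284832
Locus 11: 2 * 0.175 * 0.825 = 0.28875
Locus 12: 2 * 0.189 * 0.811 = 0.306558
Locus 13: 2 * 0.041 * 0.959 = 0.078638
Locus 14: 2 * 0.047 * 0.953 = 0.089582
Locus 15: 2 * 0.095 * 0.905 = 0.17195
RMP = 1.853e-13

1.853e-13


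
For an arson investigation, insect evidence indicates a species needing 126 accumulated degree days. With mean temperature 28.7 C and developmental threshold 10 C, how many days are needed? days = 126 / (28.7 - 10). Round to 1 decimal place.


Insect development time:
Effective temperature = avg_temp - T_base = 28.7 - 10 = 18.7 C
Days = ADD / effective_temp = 126 / 18.7 = 6.7 days

6.7


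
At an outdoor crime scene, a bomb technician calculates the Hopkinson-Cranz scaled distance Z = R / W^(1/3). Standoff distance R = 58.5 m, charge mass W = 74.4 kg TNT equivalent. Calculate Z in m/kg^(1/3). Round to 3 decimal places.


Scaled distance calculation:
W^(1/3) = 74.4^(1/3) = 4.205887
Z = R / W^(1/3) = 58.5 / 4.205887
Z = 13.909 m/kg^(1/3)

13.909


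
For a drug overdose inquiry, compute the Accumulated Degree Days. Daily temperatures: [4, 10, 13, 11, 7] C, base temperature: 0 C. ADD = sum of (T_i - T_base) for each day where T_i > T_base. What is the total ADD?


Computing ADD day by day:
Day 1: max(0, 4 - 0) = 4
Day 2: max(0, 10 - 0) = 10
Day 3: max(0, 13 - 0) = 13
Day 4: max(0, 11 - 0) = 11
Day 5: max(0, 7 - 0) = 7
Total ADD = 45

45


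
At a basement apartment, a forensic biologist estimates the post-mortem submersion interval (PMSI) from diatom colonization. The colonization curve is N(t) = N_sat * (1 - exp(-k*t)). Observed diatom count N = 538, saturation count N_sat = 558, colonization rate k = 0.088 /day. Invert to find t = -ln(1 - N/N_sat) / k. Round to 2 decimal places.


PMSI from diatom colonization curve:
N / N_sat = 538 / 558 = 0.964158
1 - N/N_sat = 0.035842
ln(1 - N/N_sat) = -3.328635
t = -ln(1 - N/N_sat) / k = -(-3.328635) / 0.088 = 37.83 days

37.83


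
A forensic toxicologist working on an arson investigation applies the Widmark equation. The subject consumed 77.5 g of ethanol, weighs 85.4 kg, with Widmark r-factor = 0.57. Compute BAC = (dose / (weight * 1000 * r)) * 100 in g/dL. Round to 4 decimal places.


Applying the Widmark formula:
BAC = (dose_g / (body_wt * 1000 * r)) * 100
Denominator = 85.4 * 1000 * 0.57 = 48678
BAC = (77.5 / 48678) * 100
BAC = 0.1592 g/dL

0.1592


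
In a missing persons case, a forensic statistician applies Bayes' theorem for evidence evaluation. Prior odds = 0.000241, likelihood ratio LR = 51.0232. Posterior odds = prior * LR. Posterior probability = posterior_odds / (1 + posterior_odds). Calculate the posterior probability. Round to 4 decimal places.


Bayesian evidence evaluation:
Posterior odds = prior_odds * LR = 0.000241 * 51.0232 = 0.01229659
Posterior probability = posterior_odds / (1 + posterior_odds)
= 0.01229659 / (1 + 0.01229659)
= 0.01229659 / 1.01229659
= 0.0121

0.0121


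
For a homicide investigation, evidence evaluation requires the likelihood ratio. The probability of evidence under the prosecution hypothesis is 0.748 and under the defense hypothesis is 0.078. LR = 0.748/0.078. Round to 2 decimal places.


Likelihood ratio calculation:
LR = P(E|Hp) / P(E|Hd)
LR = 0.748 / 0.078
LR = 9.59

9.59


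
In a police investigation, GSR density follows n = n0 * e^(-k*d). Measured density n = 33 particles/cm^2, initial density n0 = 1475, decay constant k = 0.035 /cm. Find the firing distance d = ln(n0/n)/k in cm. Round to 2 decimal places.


GSR distance calculation:
n0/n = 1475 / 33 = 44.69697
ln(n0/n) = 3.799906
d = 3.799906 / 0.035 = 108.57 cm

108.57


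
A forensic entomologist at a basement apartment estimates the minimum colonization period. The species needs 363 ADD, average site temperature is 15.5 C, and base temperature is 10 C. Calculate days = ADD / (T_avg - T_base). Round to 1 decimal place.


Insect development time:
Effective temperature = avg_temp - T_base = 15.5 - 10 = 5.5 C
Days = ADD / effective_temp = 363 / 5.5 = 66.0 days

66.0


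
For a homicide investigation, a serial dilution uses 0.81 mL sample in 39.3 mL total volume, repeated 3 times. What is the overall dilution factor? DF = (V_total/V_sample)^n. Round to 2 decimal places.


Dilution factor calculation:
Single dilution = V_total / V_sample = 39.3 / 0.81 ≈ 48.518519
Number of dilutions = 3
Total DF = (39.3 / 0.81)^3 (full precision, rounded at the end) = 114214.86

114214.86


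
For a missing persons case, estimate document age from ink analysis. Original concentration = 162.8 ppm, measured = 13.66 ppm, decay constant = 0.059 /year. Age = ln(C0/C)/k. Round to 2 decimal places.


Document age estimation:
C0/C = 162.8 / 13.66 = 11.918009
ln(C0/C) = 2.478051
t = 2.478051 / 0.059 = 42.00 years

42.00


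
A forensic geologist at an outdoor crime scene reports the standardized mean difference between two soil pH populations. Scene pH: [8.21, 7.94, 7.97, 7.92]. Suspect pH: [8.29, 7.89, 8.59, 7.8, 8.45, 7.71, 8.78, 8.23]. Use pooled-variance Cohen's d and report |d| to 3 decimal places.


Pooled-variance Cohen's d for soil pH comparison:
Scene mean = 32.04 / 4 = 8.01
Suspect mean = 65.74 / 8 = 8.2175
Scene sample variance s_s^2 = 0.0182
Suspect sample variance s_c^2 = 0.150536
Pooled variance = ((n_s-1)*s_s^2 + (n_c-1)*s_c^2) / (n_s + n_c - 2) = 0.110835
Pooled SD = sqrt(0.110835) = 0.332919
Mean difference = -0.2075
|d| = |-0.2075| / 0.332919 = 0.623

0.623


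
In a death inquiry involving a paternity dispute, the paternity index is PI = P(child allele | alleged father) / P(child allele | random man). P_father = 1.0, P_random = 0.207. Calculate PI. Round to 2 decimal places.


Paternity Index calculation:
PI = P(allele|father) / P(allele|random)
PI = 1.0 / 0.207
PI = 4.83

4.83


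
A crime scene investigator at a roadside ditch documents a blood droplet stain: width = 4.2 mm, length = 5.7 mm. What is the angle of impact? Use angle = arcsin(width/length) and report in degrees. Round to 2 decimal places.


Blood spatter impact angle calculation:
width / length = 4.2 / 5.7 = 0.736842
angle = arcsin(0.736842)
angle = 47.46 degrees

47.46


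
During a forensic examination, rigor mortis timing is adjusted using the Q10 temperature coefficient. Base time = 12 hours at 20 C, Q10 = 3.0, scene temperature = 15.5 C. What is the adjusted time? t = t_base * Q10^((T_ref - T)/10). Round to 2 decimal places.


Rigor mortis time adjustment:
Exponent = (T_ref - T_actual) / 10 = (20 - 15.5) / 10 = 0.45
Q10 factor = 3.0^0.45 = 1.63947
t_adjusted = 12 * 1.63947 = 19.67 hours

19.67


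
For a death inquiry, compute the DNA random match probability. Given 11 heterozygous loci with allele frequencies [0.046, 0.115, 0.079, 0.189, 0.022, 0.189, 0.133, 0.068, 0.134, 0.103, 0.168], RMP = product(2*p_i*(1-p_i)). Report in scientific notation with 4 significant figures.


Computing RMP for 11 loci:
Locus 1: 2 * 0.046 * 0.954 = 0.087768
Locus 2: 2 * 0.115 * 0.885 = 0.20355
Locus 3: 2 * 0.079 * 0.921 = 0.145518
Locus 4: 2 * 0.189 * 0.811 = 0.306558
Locus 5: 2 * 0.022 * 0.978 = 0.043032
Locus 6: 2 * 0.189 * 0.811 = 0.306558
Locus 7: 2 * 0.133 * 0.867 = 0.230622
Locus 8: 2 * 0.068 * 0.932 = 0.126752
Locus 9: 2 * 0.134 * 0.866 = 0.232088
Locus 10: 2 * 0.103 * 0.897 = 0.184782
Locus 11: 2 * 0.168 * 0.832 = 0.279552
RMP = 3.684e-09

3.684e-09


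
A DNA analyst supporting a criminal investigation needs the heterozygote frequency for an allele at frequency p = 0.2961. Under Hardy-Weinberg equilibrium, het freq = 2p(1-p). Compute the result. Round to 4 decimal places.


Hardy-Weinberg heterozygote frequency:
q = 1 - p = 1 - 0.2961 = 0.7039
2pq = 2 * 0.2961 * 0.7039 = 0.4168

0.4168


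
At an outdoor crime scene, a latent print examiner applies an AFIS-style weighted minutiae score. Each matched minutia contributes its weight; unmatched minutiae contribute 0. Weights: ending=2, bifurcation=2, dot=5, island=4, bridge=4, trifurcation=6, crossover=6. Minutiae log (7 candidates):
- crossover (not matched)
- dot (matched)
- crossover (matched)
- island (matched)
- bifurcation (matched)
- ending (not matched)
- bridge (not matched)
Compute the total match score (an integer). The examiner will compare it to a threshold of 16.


Weighted minutiae match score:
  crossover: not matched, +0
  dot: matched, +5 (running total 5)
  crossover: matched, +6 (running total 11)
  island: matched, +4 (running total 15)
  bifurcation: matched, +2 (running total 17)
  ending: not matched, +0
  bridge: not matched, +0
Total score = 17
Threshold = 16; verdict = identification

17


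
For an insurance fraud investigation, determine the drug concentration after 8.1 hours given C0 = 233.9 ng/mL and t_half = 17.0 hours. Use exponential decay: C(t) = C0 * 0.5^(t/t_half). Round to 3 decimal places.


Drug concentration decay:
Number of half-lives = t / t_half = 8.1 / 17.0 = 0.476471
Decay factor = 0.5^0.476471 = 0.71873358
C(t) = 233.9 * 0.71873358 = 168.112 ng/mL

168.112


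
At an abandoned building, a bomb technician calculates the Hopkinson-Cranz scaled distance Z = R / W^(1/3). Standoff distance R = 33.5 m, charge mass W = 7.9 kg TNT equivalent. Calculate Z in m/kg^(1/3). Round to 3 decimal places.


Scaled distance calculation:
W^(1/3) = 7.9^(1/3) = 1.991632
Z = R / W^(1/3) = 33.5 / 1.991632
Z = 16.820 m/kg^(1/3)

16.820


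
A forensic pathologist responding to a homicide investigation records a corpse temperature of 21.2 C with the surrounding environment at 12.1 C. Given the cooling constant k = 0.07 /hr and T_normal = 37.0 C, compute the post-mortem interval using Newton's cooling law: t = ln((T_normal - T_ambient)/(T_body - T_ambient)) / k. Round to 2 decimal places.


Using Newton's law of cooling:
t = ln((T_normal - T_ambient) / (T_body - T_ambient)) / k
T_normal - T_ambient = 24.9
T_body - T_ambient = 9.1
Ratio = 2.736264
ln(ratio) = 1.006593
t = 1.006593 / 0.07 = 14.38 hours

14.38


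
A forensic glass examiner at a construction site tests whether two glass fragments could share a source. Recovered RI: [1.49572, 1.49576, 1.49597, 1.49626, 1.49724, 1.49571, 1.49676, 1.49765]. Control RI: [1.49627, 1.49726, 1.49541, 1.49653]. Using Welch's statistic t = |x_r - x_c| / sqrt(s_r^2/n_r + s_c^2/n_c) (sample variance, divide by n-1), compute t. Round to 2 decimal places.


Welch's t-criterion for glass RI comparison:
Recovered mean = sum / n_r = 11.97107 / 8 = 1.4963837
Control mean = sum / n_c = 5.98547 / 4 = 1.4963675
Recovered sample variance s_r^2 = 5.64027e-07
Control sample variance s_c^2 = 5.83092e-07
Welch SE (unpooled) = sqrt(s_r^2/n_r + s_c^2/n_c) = sqrt(7.05033e-08 + 1.45773e-07) = sqrt(2.16276e-07) = 0.000465055
|mean_r - mean_c| = 1.625e-05
t = 1.625e-05 / 0.000465055 = 0.03

0.03


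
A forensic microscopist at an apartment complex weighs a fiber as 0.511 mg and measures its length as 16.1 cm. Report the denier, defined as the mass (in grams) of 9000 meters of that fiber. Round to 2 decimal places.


Denier calculation:
Mass in grams = 0.511 mg / 1000 = 0.000511 g
Length in meters = 16.1 cm / 100 = 0.161 m
Linear density = mass / length = 0.000511 / 0.161 = 0.00317391 g/m
Denier = (g/m) * 9000 = 0.00317391 * 9000 = 28.57

28.57


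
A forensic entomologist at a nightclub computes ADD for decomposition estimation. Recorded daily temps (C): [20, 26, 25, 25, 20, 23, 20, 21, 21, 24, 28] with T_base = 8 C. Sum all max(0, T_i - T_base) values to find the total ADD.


Computing ADD day by day:
Day 1: max(0, 20 - 8) = 12
Day 2: max(0, 26 - 8) = 18
Day 3: max(0, 25 - 8) = 17
Day 4: max(0, 25 - 8) = 17
Day 5: max(0, 20 - 8) = 12
Day 6: max(0, 23 - 8) = 15
Day 7: max(0, 20 - 8) = 12
Day 8: max(0, 21 - 8) = 13
Day 9: max(0, 21 - 8) = 13
Day 10: max(0, 24 - 8) = 16
Day 11: max(0, 28 - 8) = 20
Total ADD = 165

165


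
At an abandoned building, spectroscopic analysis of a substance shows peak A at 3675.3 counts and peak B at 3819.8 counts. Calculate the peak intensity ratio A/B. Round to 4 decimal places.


Spectral peak ratio:
Peak A = 3675.3 counts
Peak B = 3819.8 counts
Ratio = 3675.3 / 3819.8 = 0.9622

0.9622


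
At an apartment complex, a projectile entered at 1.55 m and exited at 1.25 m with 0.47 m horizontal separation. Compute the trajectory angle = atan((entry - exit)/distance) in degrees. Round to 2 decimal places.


Bullet trajectory angle:
Height difference = 1.55 - 1.25 = 0.3 m
angle = atan(0.3 / 0.47)
angle = atan(0.638298)
angle = 32.55 degrees

32.55


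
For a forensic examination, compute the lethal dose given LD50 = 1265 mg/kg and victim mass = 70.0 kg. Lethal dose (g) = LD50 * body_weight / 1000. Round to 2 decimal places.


Lethal dose calculation:
Lethal dose = LD50 * body_weight / 1000
= 1265 * 70.0 / 1000
= 88550 / 1000
= 88.55 g

88.55


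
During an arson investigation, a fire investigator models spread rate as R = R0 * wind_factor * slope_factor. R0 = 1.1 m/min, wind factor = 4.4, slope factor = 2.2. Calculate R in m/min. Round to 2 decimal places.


Fire spread rate calculation:
R = R0 * wind_factor * slope_factor
= 1.1 * 4.4 * 2.2
= 4.84 * 2.2
= 10.65 m/min

10.65


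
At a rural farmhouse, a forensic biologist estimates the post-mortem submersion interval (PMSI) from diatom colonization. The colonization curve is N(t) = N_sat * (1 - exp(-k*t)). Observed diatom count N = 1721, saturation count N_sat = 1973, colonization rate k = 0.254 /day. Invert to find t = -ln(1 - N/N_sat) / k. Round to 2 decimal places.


PMSI from diatom colonization curve:
N / N_sat = 1721 / 1973 = 0.872276
1 - N/N_sat = 0.127724
ln(1 - N/N_sat) = -2.057884
t = -ln(1 - N/N_sat) / k = -(-2.057884) / 0.254 = 8.10 days

8.10


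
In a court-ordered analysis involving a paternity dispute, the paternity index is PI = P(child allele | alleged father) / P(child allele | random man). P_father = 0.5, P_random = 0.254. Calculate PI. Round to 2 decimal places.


Paternity Index calculation:
PI = P(allele|father) / P(allele|random)
PI = 0.5 / 0.254
PI = 1.97

1.97


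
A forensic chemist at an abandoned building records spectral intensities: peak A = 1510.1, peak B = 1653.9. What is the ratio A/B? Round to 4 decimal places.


Spectral peak ratio:
Peak A = 1510.1 counts
Peak B = 1653.9 counts
Ratio = 1510.1 / 1653.9 = 0.9131

0.9131


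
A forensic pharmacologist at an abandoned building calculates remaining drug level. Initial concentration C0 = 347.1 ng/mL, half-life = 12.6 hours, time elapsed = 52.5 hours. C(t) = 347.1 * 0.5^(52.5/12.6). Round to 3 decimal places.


Drug concentration decay:
Number of half-lives = t / t_half = 52.5 / 12.6 = 4.166667
Decay factor = 0.5^4.166667 = 0.05568116
C(t) = 347.1 * 0.05568116 = 19.327 ng/mL

19.327


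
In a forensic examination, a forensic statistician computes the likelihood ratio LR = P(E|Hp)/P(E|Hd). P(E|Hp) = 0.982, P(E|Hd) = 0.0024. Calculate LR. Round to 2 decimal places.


Likelihood ratio calculation:
LR = P(E|Hp) / P(E|Hd)
LR = 0.982 / 0.0024
LR = 409.17

409.17


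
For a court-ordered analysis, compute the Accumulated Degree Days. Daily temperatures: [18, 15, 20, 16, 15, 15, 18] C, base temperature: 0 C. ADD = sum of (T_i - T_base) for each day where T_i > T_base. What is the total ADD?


Computing ADD day by day:
Day 1: max(0, 18 - 0) = 18
Day 2: max(0, 15 - 0) = 15
Day 3: max(0, 20 - 0) = 20
Day 4: max(0, 16 - 0) = 16
Day 5: max(0, 15 - 0) = 15
Day 6: max(0, 15 - 0) = 15
Day 7: max(0, 18 - 0) = 18
Total ADD = 117

117


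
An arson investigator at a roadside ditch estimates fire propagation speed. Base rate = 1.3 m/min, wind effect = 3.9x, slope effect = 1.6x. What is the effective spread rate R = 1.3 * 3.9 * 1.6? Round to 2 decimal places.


Fire spread rate calculation:
R = R0 * wind_factor * slope_factor
= 1.3 * 3.9 * 1.6
= 5.07 * 1.6
= 8.11 m/min

8.11


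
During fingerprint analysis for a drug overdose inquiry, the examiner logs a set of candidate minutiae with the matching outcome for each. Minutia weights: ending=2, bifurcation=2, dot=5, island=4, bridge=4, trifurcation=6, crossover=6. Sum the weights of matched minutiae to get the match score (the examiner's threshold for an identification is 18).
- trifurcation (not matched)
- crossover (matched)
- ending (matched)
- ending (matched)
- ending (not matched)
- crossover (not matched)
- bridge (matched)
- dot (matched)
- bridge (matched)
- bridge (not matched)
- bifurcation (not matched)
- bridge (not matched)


Weighted minutiae match score:
  trifurcation: not matched, +0
  crossover: matched, +6 (running total 6)
  ending: matched, +2 (running total 8)
  ending: matched, +2 (running total 10)
  ending: not matched, +0
  crossover: not matched, +0
  bridge: matched, +4 (running total 14)
  dot: matched, +5 (running total 19)
  bridge: matched, +4 (running total 23)
  bridge: not matched, +0
  bifurcation: not matched, +0
  bridge: not matched, +0
Total score = 23
Threshold = 18; verdict = identification

23


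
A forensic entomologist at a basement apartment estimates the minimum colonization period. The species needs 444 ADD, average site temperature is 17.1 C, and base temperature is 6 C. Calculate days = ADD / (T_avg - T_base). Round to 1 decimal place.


Insect development time:
Effective temperature = avg_temp - T_base = 17.1 - 6 = 11.1 C
Days = ADD / effective_temp = 444 / 11.1 = 40.0 days

40.0


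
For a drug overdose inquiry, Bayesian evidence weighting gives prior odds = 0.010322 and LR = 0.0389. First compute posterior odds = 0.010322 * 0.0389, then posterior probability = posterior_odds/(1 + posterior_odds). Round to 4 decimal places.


Bayesian evidence evaluation:
Posterior odds = prior_odds * LR = 0.010322 * 0.0389 = 0.0004015258
Posterior probability = posterior_odds / (1 + posterior_odds)
= 0.0004015258 / (1 + 0.0004015258)
= 0.0004015258 / 1.0004015258
= 0.0004

0.0004


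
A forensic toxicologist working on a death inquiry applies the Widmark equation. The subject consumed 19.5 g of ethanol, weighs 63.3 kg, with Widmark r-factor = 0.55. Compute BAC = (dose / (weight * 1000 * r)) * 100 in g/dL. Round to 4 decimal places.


Applying the Widmark formula:
BAC = (dose_g / (body_wt * 1000 * r)) * 100
Denominator = 63.3 * 1000 * 0.55 = 34815
BAC = (19.5 / 34815) * 100
BAC = 0.0560 g/dL

0.0560


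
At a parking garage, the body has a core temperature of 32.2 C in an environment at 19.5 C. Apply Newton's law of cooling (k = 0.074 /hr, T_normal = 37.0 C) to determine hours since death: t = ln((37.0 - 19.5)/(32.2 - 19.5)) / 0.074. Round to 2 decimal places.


Using Newton's law of cooling:
t = ln((T_normal - T_ambient) / (T_body - T_ambient)) / k
T_normal - T_ambient = 17.5
T_body - T_ambient = 12.7
Ratio = 1.377953
ln(ratio) = 0.320599
t = 0.320599 / 0.074 = 4.33 hours

4.33


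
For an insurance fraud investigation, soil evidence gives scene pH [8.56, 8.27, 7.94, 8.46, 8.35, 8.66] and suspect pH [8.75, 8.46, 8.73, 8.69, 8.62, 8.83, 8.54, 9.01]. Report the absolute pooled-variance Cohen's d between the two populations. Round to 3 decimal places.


Pooled-variance Cohen's d for soil pH comparison:
Scene mean = 50.24 / 6 = 8.373333
Suspect mean = 69.63 / 8 = 8.70375
Scene sample variance s_s^2 = 0.064707
Suspect sample variance s_c^2 = 0.029427
Pooled variance = ((n_s-1)*s_s^2 + (n_c-1)*s_c^2) / (n_s + n_c - 2) = 0.044127
Pooled SD = sqrt(0.044127) = 0.210064
Mean difference = -0.330417
|d| = |-0.330417| / 0.210064 = 1.573

1.573


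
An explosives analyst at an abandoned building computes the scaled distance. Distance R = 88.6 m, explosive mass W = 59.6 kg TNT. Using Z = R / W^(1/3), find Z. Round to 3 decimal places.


Scaled distance calculation:
W^(1/3) = 59.6^(1/3) = 3.906149
Z = R / W^(1/3) = 88.6 / 3.906149
Z = 22.682 m/kg^(1/3)

22.682


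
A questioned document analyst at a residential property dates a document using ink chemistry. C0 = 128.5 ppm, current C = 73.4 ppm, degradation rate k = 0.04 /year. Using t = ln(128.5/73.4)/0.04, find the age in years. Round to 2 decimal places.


Document age estimation:
C0/C = 128.5 / 73.4 = 1.750681
ln(C0/C) = 0.560005
t = 0.560005 / 0.04 = 14.00 years

14.00


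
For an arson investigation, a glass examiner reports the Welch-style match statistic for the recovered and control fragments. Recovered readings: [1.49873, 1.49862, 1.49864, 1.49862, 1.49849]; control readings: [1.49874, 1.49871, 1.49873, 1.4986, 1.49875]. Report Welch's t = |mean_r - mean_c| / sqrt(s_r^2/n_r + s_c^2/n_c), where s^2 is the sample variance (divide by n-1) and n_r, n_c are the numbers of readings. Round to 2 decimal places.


Welch's t-criterion for glass RI comparison:
Recovered mean = sum / n_r = 7.4931 / 5 = 1.49862
Control mean = sum / n_c = 7.49353 / 5 = 1.498706
Recovered sample variance s_r^2 = 7.35e-09
Control sample variance s_c^2 = 3.73e-09
Welch SE (unpooled) = sqrt(s_r^2/n_r + s_c^2/n_c) = sqrt(1.47e-09 + 7.46e-10) = sqrt(2.216e-09) = 4.70744e-05
|mean_r - mean_c| = 8.6e-05
t = 8.6e-05 / 4.70744e-05 = 1.83

1.83


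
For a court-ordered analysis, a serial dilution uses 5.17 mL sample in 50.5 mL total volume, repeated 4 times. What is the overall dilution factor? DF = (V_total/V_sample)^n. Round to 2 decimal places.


Dilution factor calculation:
Single dilution = V_total / V_sample = 50.5 / 5.17 ≈ 9.767892
Number of dilutions = 4
Total DF = (50.5 / 5.17)^4 (full precision, rounded at the end) = 9103.39

9103.39


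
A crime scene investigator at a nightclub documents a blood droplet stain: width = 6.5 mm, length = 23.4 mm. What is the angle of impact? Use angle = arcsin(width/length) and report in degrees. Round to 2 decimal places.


Blood spatter impact angle calculation:
width / length = 6.5 / 23.4 = 0.277778
angle = arcsin(0.277778)
angle = 16.13 degrees

16.13
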